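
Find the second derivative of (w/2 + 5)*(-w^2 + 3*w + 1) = -3*w - 7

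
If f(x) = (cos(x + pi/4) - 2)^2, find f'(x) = 4*sin(x + pi/4) - cos(2*x)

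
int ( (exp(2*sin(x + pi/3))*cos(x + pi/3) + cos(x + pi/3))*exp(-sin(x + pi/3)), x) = 2*sinh(sin(x + pi/3)) + C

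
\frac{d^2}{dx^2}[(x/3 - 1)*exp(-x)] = (x - 5)*exp(-x)/3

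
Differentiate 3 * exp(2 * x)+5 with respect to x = 6*exp(2*x)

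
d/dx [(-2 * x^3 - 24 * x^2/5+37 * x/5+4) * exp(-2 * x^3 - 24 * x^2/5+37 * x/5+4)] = (300*x^5 + 1200*x^4 - 328*x^3 - 3414*x^2 + 169*x + 925)*exp(-2*x^3 - 24*x^2/5 + 37*x/5 + 4)/25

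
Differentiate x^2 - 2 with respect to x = 2*x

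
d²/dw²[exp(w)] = exp(w)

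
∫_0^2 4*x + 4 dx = 16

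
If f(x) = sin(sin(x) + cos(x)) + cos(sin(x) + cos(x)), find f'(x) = 2*cos(x + pi/4)*cos(sqrt(2)*sin(x + pi/4) + pi/4)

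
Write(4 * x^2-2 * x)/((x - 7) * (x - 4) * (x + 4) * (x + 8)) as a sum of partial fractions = -17/(45*(x + 8)) + 9/(44*(x + 4)) - 7/(36*(x - 4)) + 182/(495*(x - 7))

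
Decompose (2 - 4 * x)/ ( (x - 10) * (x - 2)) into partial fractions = 3/(4*(x - 2)) - 19/(4*(x - 10))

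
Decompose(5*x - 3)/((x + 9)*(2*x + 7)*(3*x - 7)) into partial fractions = 39/(595*(3*x - 7)) + 82/(385*(2*x + 7)) - 24/(187*(x + 9))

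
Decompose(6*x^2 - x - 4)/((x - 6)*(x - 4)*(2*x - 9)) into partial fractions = -452/(3*(2*x - 9)) + 44/(x - 4) + 103/(3*(x - 6))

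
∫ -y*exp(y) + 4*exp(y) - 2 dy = -(y - 5)*(exp(y) + 2) + C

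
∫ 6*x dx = 3*x^2 + C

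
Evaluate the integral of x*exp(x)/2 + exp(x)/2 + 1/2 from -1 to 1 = exp(-1)/2 + 1 + E/2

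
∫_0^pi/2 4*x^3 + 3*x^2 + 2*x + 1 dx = (1 + pi/2)*(pi/2 + pi^3/8)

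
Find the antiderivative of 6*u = 3*u^2 + C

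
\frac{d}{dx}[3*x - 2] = 3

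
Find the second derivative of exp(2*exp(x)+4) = 2*exp(x + 2*exp(x) + 4) + 4*exp(2*x + 2*exp(x) + 4)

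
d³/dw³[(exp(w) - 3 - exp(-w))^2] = (8*exp(4*w) - 6*exp(3*w) - 6*exp(w) - 8)*exp(-2*w)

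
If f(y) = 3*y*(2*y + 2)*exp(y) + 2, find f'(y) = 6*y^2*exp(y) + 18*y*exp(y) + 6*exp(y)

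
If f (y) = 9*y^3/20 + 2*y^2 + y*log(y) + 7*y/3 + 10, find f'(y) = 27*y^2/20 + 4*y + log(y) + 10/3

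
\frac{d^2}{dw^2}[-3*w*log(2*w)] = -3/w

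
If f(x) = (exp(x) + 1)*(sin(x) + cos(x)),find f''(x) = sqrt(2)*(2*exp(x)*cos(x + pi/4) - sin(x + pi/4))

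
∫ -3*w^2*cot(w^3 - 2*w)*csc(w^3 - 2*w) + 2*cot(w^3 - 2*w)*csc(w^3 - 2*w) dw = csc(w*(w^2 - 2)) + C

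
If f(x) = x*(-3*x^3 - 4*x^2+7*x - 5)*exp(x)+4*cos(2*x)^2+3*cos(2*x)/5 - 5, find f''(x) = -3*x^4*exp(x) - 28*x^3*exp(x) - 53*x^2*exp(x) - x*exp(x) + 4*exp(x) - 256*sin(x)^4 + 1304*sin(x)^2/5 - 172/5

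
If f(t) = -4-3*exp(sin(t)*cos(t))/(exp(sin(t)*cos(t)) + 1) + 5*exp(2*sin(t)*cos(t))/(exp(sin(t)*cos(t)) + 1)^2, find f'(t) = (-3*exp(sin(2*t)/2) + 7*exp(sin(2*t)))*cos(2*t)/(exp(sin(2*t)/2) + 1)^3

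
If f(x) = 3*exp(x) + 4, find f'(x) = 3*exp(x)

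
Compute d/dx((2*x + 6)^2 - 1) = 8*x + 24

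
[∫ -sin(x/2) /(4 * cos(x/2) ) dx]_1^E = log(cos(E/2))/2 - log(cos(1/2))/2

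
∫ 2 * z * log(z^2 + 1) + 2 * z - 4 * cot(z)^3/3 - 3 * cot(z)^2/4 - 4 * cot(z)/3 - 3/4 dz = (z^2 + 1)*log(z^2 + 1) + 2*cot(z)^2/3 + 3*cot(z)/4 + C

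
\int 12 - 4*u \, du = -2*u^2 + 12*u + C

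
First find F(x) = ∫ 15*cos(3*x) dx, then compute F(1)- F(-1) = 10*sin(3)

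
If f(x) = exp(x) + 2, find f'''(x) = exp(x)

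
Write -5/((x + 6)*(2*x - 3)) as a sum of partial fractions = -2/(3*(2*x - 3)) + 1/(3*(x + 6))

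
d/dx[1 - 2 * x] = -2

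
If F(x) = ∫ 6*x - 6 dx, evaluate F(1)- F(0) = -3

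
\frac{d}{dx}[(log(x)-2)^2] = (2*log(x) - 4)/x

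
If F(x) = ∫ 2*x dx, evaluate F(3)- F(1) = 8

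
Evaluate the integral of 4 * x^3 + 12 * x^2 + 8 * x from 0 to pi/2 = 1 + (-2 + (1 + pi/2)^2)*(1 + pi/2)^2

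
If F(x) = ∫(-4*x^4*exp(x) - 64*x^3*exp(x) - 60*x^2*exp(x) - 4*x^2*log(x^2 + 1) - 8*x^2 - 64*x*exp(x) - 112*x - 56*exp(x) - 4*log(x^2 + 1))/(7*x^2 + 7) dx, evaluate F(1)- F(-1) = -60*E/7 - 52*exp(-1)/7 - 8*log(2)/7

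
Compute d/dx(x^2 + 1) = 2*x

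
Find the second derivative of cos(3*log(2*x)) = 3*(sin(3*(log(x) + log(2))) - 3*cos(3*(log(x) + log(2))))/x^2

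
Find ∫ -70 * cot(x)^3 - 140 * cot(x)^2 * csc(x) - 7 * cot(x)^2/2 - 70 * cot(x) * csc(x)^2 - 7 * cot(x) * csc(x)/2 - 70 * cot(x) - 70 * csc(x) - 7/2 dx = 35*(cot(x) + csc(x))^2 + 7*cot(x)/2 + 7*csc(x)/2 + C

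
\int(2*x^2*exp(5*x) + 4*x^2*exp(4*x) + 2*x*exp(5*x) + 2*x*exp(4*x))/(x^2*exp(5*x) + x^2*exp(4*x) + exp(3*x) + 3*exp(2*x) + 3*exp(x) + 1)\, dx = log(x^2*exp(4*x)/(exp(x) + 1)^2 + 1) + C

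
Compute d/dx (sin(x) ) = cos(x)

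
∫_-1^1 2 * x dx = 0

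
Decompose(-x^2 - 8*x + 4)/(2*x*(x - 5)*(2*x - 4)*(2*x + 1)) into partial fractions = -31/(110*(2*x + 1)) + 2/(15*(x - 2)) - 61/(660*(x - 5)) + 1/(10*x)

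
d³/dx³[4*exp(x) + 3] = 4*exp(x)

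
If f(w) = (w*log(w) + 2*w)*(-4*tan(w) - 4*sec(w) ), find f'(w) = -4*(2*w*log(w)*sin(w) + 2*w*log(w) + 4*w*sin(w) + 4*w + log(w)*sin(2*w) + 2*log(w)*cos(w) + 3*sin(2*w) + 6*cos(w))/(cos(2*w) + 1)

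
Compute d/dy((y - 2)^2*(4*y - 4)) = 12*y^2 - 40*y + 32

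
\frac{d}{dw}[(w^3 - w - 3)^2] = 6*w^5 - 8*w^3 - 18*w^2 + 2*w + 6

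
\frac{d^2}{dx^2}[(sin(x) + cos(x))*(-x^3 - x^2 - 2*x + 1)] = x^3*sin(x) + x^3*cos(x) + 7*x^2*sin(x) - 5*x^2*cos(x) - 8*x*cos(x) + sin(x) - 7*cos(x)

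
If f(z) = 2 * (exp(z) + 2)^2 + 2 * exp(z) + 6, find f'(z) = 4*exp(2*z) + 10*exp(z)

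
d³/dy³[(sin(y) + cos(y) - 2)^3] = -27*sqrt(2)*sin(3*y + pi/4)/2 + 48*cos(2*y) - 27*sqrt(2)*cos(y + pi/4)/2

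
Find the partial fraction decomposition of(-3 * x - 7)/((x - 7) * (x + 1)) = 1/(2*(x + 1)) - 7/(2*(x - 7))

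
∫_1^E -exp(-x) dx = -exp(-1) + exp(-E)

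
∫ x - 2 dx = x^2/2 - 2*x + C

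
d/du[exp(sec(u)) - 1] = exp(sec(u))*tan(u)*sec(u)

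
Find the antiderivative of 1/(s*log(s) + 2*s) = log(log(s)/2 + 1) + C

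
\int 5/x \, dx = 5*log(3*x) + C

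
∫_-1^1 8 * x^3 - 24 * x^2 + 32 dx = 48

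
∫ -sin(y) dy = cos(y) + C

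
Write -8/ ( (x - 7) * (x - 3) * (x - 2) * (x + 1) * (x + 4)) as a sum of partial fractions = -4/(693*(x + 4)) + 1/(36*(x + 1)) - 4/(45*(x - 2)) + 1/(14*(x - 3)) - 1/(220*(x - 7))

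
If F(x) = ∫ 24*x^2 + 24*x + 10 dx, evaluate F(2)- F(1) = 102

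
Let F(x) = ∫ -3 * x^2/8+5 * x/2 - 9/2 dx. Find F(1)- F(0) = -27/8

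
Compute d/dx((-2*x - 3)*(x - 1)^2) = -6*x^2 + 2*x + 4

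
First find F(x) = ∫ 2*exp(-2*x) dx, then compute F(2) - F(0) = (-exp(-2) + exp(2))*exp(-2)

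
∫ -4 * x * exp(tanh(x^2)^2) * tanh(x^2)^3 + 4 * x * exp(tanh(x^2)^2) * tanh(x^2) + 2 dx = 2*x + exp(tanh(x^2)^2) + C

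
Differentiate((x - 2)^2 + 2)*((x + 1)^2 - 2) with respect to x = 4*x^3 - 6*x^2 - 6*x + 16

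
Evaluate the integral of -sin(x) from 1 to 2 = -cos(1) + cos(2)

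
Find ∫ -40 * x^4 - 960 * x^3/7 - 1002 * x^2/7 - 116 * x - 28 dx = -8*x^5 - 240*x^4/7 - 334*x^3/7 - 58*x^2 - 28*x + C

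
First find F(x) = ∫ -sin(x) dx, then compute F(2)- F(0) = -1 + cos(2)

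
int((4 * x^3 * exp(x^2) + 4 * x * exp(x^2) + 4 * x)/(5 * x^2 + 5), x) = 2*exp(x^2)/5 + 2*log(x^2 + 1)/5 + C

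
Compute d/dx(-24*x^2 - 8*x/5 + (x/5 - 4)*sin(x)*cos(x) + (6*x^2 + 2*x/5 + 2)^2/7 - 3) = 144*x^3/7 + 72*x^2/35 + x*cos(2*x)/5 - 7192*x/175 + sin(2*x)/10 - 4*cos(2*x) - 48/35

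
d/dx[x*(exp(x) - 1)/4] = x*exp(x)/4 + exp(x)/4 - 1/4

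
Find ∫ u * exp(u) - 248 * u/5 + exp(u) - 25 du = u*(-124*u + 5*exp(u) - 125)/5 + C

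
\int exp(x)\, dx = exp(x) + C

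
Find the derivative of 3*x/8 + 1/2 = 3/8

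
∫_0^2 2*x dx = 4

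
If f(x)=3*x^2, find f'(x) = 6*x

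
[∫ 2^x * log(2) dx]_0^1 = 1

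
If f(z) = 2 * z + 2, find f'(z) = 2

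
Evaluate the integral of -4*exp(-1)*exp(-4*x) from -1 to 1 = -exp(3) + exp(-5)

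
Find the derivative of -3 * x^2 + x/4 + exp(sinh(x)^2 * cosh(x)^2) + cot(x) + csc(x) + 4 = -6*x + exp(cosh(2*x)/2 - 1/2)*exp((cosh(2*x) - 1)^2/4)*sinh(4*x)/2 - cot(x)^2 - cot(x)*csc(x) - 3/4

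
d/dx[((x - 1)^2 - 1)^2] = 4*x^3 - 12*x^2 + 8*x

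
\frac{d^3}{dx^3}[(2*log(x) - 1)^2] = (16*log(x) - 32)/x^3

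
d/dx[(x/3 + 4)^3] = x^2/9 + 8*x/3 + 16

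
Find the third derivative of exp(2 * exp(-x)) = (-12*exp(x + 2*exp(-x)) - 2*exp(2*x + 2*exp(-x)) - 8*exp(2*exp(-x)))*exp(-3*x)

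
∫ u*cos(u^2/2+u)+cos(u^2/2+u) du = sin(u*(u + 2)/2) + C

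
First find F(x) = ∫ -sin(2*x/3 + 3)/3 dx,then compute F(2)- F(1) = cos(13/3)/2 - cos(11/3)/2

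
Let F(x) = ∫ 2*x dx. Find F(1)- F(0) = 1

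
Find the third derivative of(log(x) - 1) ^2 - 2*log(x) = (4*log(x) - 14)/x^3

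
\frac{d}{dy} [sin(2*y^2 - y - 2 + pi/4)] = 4*y*cos(2*y^2 - y - 2 + pi/4) - cos(2*y^2 - y - 2 + pi/4)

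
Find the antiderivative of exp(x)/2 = exp(x)/2 + C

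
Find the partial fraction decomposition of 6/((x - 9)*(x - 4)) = -6/(5*(x - 4)) + 6/(5*(x - 9))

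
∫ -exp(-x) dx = exp(-x) + C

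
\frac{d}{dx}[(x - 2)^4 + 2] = 4*x^3 - 24*x^2 + 48*x - 32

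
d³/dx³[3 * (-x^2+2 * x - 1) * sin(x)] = 3*x^2*cos(x) + 18*x*sin(x) - 6*x*cos(x) - 18*sin(x) - 15*cos(x)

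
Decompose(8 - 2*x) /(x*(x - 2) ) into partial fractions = 2/(x - 2) - 4/x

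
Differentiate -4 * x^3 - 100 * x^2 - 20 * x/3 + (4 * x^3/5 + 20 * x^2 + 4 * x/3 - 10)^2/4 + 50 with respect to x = 24*x^5/25 + 40*x^4 + 6032*x^3/15 + 16*x^2 - 3592*x/9 - 40/3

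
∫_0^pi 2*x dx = pi^2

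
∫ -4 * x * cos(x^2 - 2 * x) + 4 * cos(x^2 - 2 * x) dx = -2*sin(x*(x - 2)) + C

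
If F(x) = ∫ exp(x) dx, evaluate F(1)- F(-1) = E - exp(-1)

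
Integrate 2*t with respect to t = t^2 + C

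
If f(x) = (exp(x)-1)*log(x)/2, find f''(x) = (x^2*exp(x)*log(x) + 2*x*exp(x) - exp(x) + 1)/(2*x^2)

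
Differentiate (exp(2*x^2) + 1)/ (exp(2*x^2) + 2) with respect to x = 4*x*exp(2*x^2)/(exp(4*x^2) + 4*exp(2*x^2) + 4)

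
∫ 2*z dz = z^2 + C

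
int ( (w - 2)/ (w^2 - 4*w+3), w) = log((w - 2)^2 - 1)/2 + C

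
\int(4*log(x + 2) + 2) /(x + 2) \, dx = 2*(log(x + 2) + 1)*log(x + 2) + C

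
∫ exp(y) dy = exp(y) + C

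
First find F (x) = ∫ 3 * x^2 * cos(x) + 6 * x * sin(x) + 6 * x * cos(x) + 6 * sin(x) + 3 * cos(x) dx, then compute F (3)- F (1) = -12*sin(1) + 48*sin(3)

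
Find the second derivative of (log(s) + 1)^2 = -2*log(s)/s^2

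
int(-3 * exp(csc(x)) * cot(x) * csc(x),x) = 3*exp(csc(x)) + C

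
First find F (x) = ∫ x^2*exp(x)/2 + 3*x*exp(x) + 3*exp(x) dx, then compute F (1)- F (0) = -1 + 7*E/2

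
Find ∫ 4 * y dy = 2*y^2 + C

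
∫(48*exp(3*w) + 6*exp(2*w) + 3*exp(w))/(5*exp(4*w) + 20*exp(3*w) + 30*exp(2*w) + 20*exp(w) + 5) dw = (8*exp(3*w) - 24*exp(2*w) - 27*exp(w) - 10)/(5*(exp(3*w) + 3*exp(2*w) + 3*exp(w) + 1)) + C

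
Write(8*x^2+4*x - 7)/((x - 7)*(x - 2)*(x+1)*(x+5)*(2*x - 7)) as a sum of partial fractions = -80/(153*(2*x - 7)) + 173/(5712*(x + 5)) + 1/(288*(x + 1)) + 11/(105*(x - 2)) + 59/(480*(x - 7))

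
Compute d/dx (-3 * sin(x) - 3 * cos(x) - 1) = 3*sin(x) - 3*cos(x)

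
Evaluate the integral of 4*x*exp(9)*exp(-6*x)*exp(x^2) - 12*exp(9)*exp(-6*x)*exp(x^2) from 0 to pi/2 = -2*exp(9) + 2*exp((-3 + pi/2)^2)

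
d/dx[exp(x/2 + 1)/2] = exp(x/2 + 1)/4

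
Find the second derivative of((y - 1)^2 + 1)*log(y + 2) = (2*y^2*log(y + 2) + 3*y^2 + 8*y*log(y + 2) + 6*y + 8*log(y + 2) - 10)/(y^2 + 4*y + 4)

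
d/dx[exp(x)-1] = exp(x)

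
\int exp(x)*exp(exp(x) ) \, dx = exp(exp(x)) + C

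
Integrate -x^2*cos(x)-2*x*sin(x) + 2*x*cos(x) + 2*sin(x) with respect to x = x*(2 - x)*sin(x) + C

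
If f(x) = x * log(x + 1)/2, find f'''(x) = (-x - 3)/(2*x^3 + 6*x^2 + 6*x + 2)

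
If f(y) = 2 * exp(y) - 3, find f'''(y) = 2*exp(y)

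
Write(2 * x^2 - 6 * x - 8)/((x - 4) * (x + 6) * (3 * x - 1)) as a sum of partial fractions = 8/(19*(3*x - 1)) + 10/(19*(x + 6))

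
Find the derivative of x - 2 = 1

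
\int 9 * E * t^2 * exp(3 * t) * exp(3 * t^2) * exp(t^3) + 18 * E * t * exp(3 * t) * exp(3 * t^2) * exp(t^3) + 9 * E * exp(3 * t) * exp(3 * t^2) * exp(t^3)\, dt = 3*exp((t + 1)^3) + C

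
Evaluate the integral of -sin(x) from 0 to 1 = -1 + cos(1)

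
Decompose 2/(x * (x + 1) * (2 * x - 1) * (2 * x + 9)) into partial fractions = -4/(315*(2*x + 9)) + 4/(15*(2*x - 1)) + 2/(21*(x + 1)) - 2/(9*x)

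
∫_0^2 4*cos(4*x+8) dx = -sin(8) + sin(16)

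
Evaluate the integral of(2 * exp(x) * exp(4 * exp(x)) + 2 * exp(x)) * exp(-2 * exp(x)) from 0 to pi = -exp(2) - exp(-2*exp(pi)) + exp(-2) + exp(2*exp(pi))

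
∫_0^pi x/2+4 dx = -16 + (pi/2 + 4)^2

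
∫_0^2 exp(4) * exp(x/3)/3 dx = -exp(4) + exp(14/3)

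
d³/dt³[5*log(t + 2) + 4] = 10/(t^3 + 6*t^2 + 12*t + 8)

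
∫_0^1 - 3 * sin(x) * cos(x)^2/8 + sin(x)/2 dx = -cos(1)/2 + cos(1)^3/8 + 3/8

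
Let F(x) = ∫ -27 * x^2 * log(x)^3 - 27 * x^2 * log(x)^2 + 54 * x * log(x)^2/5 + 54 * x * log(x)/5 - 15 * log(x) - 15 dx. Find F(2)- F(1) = -72*log(2)^3 - 30*log(2) + 108*log(2)^2/5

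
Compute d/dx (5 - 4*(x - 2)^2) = 16 - 8*x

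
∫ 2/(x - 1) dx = log(x^2 - 2*x + 1) + C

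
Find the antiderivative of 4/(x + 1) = 4*log(x + 1) + C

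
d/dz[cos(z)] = -sin(z)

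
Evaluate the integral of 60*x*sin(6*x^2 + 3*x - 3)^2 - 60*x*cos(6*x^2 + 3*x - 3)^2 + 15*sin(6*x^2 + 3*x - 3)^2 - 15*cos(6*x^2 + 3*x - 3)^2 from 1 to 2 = 5*sin(12)/2 - 5*sin(54)/2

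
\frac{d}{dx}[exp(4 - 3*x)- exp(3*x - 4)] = (-3*exp(6*x - 8) - 3)*exp(4 - 3*x)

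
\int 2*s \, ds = s^2 + C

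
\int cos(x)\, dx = sin(x) + C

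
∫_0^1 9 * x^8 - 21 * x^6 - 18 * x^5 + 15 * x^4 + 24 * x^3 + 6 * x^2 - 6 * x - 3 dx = 0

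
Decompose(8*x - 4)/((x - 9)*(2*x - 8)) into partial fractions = -14/(5*(x - 4)) + 34/(5*(x - 9))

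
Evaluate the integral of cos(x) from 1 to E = -sin(1) + sin(E)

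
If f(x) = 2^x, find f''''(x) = 2^x*log(2)^4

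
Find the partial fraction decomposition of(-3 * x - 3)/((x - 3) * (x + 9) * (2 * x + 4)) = 1/(7*(x + 9)) - 3/(70*(x + 2)) - 1/(10*(x - 3))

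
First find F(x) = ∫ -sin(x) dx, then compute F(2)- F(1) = -cos(1) + cos(2)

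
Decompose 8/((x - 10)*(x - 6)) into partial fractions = -2/(x - 6) + 2/(x - 10)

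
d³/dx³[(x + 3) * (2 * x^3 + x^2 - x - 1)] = 48*x + 42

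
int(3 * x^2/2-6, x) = x^3/2 - 6*x + C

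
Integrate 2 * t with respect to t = t^2 + C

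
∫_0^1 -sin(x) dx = -1 + cos(1)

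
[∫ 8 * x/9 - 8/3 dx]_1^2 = -4/3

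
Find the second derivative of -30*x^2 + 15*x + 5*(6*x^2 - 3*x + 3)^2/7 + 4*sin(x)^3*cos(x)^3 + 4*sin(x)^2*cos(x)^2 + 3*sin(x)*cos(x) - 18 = 2160*x^2/7 - 1080*x/7 + 15*(1 - cos(2*x))^2*sin(2*x) + 16*(1 - cos(2*x))^2 + 3*(cos(2*x) + 1)^2*sin(2*x) - 30*sin(2*x) + 12*sin(4*x) + 32*cos(2*x) - 138/7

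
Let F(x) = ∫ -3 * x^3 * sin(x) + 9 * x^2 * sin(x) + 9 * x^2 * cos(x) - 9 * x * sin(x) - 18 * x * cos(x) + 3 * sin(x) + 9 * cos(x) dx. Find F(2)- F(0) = 3*cos(2) + 3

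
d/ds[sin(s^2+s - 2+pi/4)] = (2*s + 1)*cos(s^2 + s - 2 + pi/4)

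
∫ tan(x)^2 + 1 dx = tan(x) + C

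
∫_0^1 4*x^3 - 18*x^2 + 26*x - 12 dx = -4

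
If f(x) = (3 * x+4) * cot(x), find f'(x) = -3*x/sin(x)^2 + 3/tan(x) - 4/sin(x)^2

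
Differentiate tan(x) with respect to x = cos(x)^(-2)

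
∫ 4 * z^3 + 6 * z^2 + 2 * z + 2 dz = z^4 + 2*z^3 + z^2 + 2*z + C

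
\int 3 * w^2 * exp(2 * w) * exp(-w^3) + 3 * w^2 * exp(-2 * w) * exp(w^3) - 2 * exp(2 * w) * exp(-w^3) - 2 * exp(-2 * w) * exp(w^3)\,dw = 2*sinh(w*(w^2 - 2)) + C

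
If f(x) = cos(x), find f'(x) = -sin(x)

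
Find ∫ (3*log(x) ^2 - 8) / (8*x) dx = log(x)^3/8 - log(x) + C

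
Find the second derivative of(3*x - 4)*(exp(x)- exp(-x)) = (3*x*exp(2*x) - 3*x + 2*exp(2*x) + 10)*exp(-x)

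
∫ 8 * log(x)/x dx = 4*log(x)^2 + C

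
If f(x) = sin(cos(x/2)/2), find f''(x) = -sin(x/2)^2*sin(cos(x/2)/2)/16 - cos(x/2)*cos(cos(x/2)/2)/8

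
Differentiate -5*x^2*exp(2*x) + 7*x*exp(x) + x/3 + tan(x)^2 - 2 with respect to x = -10*x^2*exp(2*x) - 10*x*exp(2*x) + 7*x*exp(x) + 7*exp(x) + 2*sin(x)/cos(x)^3 + 1/3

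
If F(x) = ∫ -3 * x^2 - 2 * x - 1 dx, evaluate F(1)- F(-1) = -4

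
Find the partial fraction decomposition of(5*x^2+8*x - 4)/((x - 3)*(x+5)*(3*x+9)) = 27/(16*(x + 5)) - 17/(36*(x + 3)) + 65/(144*(x - 3))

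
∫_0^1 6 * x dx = 3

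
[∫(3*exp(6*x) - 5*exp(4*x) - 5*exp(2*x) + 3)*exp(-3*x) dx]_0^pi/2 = -2*exp(pi/2) + 2*exp(-pi/2) + (-exp(-pi/2) + exp(pi/2))^3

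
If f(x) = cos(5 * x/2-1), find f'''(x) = 125*sin(5*x/2 - 1)/8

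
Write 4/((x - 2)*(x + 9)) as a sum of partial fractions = -4/(11*(x + 9)) + 4/(11*(x - 2))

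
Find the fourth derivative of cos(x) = cos(x)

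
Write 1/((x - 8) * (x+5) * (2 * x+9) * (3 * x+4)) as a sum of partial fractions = -27/(5852*(3*x + 4)) + 8/(475*(2*x + 9)) - 1/(143*(x + 5)) + 1/(9100*(x - 8))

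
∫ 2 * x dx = x^2 + C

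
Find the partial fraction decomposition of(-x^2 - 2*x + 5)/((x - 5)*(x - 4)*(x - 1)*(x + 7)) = 5/(176*(x + 7)) + 1/(48*(x - 1)) + 19/(33*(x - 4)) - 5/(8*(x - 5))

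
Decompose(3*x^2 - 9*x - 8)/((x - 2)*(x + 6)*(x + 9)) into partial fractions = 316/(33*(x + 9)) - 77/(12*(x + 6)) - 7/(44*(x - 2))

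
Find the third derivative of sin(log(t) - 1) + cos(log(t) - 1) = 2*(sin(log(t) - 1) + 2*cos(log(t) - 1))/t^3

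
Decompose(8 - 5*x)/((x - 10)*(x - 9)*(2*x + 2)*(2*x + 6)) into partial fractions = -23/(1248*(x + 3)) + 13/(880*(x + 1)) + 37/(480*(x - 9)) - 21/(286*(x - 10))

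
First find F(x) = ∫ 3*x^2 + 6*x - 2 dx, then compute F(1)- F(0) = 2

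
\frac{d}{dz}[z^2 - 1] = 2*z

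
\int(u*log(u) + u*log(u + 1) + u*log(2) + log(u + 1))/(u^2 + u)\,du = log(2*u)*log(u + 1) + C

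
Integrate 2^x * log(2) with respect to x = 2^x + C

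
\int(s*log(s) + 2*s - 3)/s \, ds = (s - 3)*(log(s) + 1) + C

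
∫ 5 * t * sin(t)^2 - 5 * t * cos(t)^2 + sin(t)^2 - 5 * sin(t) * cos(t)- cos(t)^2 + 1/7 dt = -5*t*sin(2*t)/2 + t/7 - sin(2*t)/2 + C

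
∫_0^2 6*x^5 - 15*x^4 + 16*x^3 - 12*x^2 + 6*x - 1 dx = 10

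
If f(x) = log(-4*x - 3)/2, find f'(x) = 2/(4*x + 3)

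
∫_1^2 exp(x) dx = -E + exp(2)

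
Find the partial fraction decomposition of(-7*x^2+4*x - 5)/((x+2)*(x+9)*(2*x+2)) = -38/(7*(x + 9)) + 41/(14*(x + 2)) - 1/(x + 1)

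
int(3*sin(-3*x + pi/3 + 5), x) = cos(-3*x + pi/3 + 5) + C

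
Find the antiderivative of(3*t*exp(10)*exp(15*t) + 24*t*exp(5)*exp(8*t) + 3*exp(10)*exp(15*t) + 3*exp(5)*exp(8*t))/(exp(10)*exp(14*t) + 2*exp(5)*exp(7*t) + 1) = 3*t*exp(8*t + 5)/(exp(7*t + 5) + 1) + C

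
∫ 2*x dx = x^2 + C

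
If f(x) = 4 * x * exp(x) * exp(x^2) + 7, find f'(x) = 8*x^2*exp(x^2 + x) + 4*x*exp(x^2 + x) + 4*exp(x^2 + x)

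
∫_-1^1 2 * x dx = 0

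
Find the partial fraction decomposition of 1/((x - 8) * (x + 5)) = -1/(13*(x + 5)) + 1/(13*(x - 8))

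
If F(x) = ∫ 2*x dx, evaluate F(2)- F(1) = 3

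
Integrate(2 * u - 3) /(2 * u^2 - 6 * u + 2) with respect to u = log(-u^2 + 3*u - 1)/2 + C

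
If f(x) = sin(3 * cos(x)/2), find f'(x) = -3*sin(x)*cos(3*cos(x)/2)/2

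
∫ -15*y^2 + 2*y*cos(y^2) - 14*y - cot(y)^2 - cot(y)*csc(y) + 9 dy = -5*y^3 - 7*y^2 + 10*y + sin(y^2) + cot(y) + csc(y) + C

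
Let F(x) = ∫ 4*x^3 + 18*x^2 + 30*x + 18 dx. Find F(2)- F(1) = 120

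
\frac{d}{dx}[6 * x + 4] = 6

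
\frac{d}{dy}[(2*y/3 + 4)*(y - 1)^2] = 2*y^2 + 16*y/3 - 22/3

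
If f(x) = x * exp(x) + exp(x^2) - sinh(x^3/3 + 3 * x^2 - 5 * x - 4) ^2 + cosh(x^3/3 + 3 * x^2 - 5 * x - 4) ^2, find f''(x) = 4*x^2*exp(x^2) + x*exp(x) + 2*exp(x) + 2*exp(x^2)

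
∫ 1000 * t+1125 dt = 500*t^2 + 1125*t + C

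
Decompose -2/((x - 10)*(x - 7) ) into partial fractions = 2/(3*(x - 7)) - 2/(3*(x - 10))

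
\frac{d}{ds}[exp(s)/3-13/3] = exp(s)/3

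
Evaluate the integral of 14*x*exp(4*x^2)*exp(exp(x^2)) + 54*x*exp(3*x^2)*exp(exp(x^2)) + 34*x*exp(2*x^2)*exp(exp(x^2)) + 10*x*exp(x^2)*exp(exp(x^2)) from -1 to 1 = 0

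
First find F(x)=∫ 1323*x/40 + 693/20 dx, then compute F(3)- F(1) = 1008/5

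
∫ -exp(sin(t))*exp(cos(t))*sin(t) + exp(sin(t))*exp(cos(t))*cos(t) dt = exp(sqrt(2)*sin(t + pi/4)) + C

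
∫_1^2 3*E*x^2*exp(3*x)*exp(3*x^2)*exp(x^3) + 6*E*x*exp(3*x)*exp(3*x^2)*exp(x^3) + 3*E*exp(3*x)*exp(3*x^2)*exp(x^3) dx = -exp(8) + exp(27)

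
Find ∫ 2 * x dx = x^2 + C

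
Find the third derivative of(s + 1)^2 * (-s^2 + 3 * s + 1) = 6 - 24*s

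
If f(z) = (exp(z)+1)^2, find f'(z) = 2*exp(2*z) + 2*exp(z)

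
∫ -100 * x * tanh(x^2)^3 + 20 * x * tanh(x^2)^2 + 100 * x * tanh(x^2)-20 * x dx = 5*(5*tanh(x^2) - 2)*tanh(x^2) + C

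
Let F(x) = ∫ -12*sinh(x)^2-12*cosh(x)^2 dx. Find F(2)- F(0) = -6*sinh(4)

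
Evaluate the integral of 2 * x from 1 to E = -1 + exp(2)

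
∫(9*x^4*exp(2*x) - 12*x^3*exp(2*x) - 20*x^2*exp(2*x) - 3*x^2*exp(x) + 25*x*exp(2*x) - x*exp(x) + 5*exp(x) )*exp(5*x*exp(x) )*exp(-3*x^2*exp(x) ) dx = -x*(3*x - 5)*exp(-x*((3*x - 5)*exp(x) - 1)) + C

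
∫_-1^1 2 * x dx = 0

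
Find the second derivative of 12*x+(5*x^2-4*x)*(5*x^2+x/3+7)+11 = 300*x^2 - 110*x + 202/3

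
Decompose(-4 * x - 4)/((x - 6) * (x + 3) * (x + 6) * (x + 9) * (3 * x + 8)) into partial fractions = -27/(247*(3*x + 8)) + 16/(2565*(x + 9)) - 1/(54*(x + 6)) + 4/(81*(x + 3)) - 7/(10530*(x - 6))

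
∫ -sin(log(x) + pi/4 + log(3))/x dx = cos(log(3*x) + pi/4) + C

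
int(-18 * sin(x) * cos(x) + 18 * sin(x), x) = 9*(cos(x) - 1)^2 + C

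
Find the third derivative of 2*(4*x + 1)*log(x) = (4 - 8*x)/x^3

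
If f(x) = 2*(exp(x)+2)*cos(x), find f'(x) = 2*sqrt(2)*exp(x)*cos(x + pi/4) - 4*sin(x)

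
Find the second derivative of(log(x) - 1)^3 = (-3*log(x)^2 + 12*log(x) - 9)/x^2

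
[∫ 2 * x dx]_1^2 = 3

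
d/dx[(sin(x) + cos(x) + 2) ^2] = 2*cos(2*x) + 4*sqrt(2)*cos(x + pi/4)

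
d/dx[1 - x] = -1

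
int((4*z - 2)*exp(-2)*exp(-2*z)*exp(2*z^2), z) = exp(2*z^2 - 2*z - 2) + C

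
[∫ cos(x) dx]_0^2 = sin(2)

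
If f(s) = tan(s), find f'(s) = cos(s)^(-2)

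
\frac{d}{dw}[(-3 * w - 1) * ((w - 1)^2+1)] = -9*w^2 + 10*w - 4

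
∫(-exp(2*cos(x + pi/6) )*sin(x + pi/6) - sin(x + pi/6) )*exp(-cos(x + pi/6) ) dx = 2*sinh(cos(x + pi/6)) + C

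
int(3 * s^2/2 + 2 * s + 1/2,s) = s^3/2 + s^2 + s/2 + C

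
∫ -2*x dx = -x^2 + C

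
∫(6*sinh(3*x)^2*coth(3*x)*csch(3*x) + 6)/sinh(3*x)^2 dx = -2/tanh(3*x) - 2/sinh(3*x) + C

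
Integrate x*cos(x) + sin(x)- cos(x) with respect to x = (x - 1)*sin(x) + C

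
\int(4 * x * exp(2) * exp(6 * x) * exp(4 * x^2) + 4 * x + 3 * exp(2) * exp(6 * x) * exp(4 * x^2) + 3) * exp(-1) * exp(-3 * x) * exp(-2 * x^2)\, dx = 2*sinh(2*x^2 + 3*x + 1) + C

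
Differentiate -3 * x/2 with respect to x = -3/2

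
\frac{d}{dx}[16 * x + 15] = 16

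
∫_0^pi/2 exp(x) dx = -1 + exp(pi/2)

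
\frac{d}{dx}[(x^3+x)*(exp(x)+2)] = x^3*exp(x) + 3*x^2*exp(x) + 6*x^2 + x*exp(x) + exp(x) + 2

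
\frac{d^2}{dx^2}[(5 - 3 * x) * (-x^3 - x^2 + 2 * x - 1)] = 36*x^2 - 12*x - 22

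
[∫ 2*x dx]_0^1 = 1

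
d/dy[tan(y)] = cos(y)^(-2)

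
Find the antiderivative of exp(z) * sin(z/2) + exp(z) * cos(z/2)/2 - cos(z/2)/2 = (exp(z) - 1)*sin(z/2) + C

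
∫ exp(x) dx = exp(x) + C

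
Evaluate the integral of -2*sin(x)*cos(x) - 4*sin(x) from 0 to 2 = -9 + (cos(2) + 2)^2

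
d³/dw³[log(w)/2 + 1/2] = w^(-3)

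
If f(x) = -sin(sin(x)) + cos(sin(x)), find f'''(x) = sqrt(2)*(3*sin(x)*cos(sin(x) + pi/4) + sin(sin(x) + pi/4)*cos(x)^2 + sin(sin(x) + pi/4))*cos(x)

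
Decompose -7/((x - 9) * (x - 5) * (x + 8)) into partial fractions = -7/(221*(x + 8)) + 7/(52*(x - 5)) - 7/(68*(x - 9))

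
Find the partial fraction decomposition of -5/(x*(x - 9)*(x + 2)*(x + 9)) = 5/(1134*(x + 9)) - 5/(154*(x + 2)) - 5/(1782*(x - 9)) + 5/(162*x)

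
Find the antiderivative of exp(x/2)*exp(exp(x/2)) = 2*exp(exp(x/2)) + C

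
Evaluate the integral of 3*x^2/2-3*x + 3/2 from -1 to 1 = 4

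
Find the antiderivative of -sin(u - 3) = cos(u - 3) + C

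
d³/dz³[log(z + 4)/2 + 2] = 1/(z^3 + 12*z^2 + 48*z + 64)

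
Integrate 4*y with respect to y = 2*y^2 + C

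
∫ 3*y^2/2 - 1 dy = y^3/2 - y + C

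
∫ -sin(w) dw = cos(w) + C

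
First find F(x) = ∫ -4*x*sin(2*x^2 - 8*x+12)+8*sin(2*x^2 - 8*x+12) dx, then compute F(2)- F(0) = -cos(12) + cos(4)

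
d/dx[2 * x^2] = 4*x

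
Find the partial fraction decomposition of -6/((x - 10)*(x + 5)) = 2/(5*(x + 5)) - 2/(5*(x - 10))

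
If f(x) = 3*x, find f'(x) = 3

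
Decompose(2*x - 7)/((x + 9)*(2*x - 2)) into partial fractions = 5/(4*(x + 9)) - 1/(4*(x - 1))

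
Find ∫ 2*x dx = x^2 + C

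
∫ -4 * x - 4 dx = -2*x^2 - 4*x + C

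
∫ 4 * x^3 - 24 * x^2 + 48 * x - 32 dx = x^4 - 8*x^3 + 24*x^2 - 32*x + C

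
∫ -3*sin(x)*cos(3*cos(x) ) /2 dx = sin(3*cos(x))/2 + C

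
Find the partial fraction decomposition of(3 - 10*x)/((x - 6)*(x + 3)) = -11/(3*(x + 3)) - 19/(3*(x - 6))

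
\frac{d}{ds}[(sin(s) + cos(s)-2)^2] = 2*cos(2*s) - 4*sqrt(2)*cos(s + pi/4)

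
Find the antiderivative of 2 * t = t^2 + C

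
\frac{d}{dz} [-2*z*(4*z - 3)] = 6 - 16*z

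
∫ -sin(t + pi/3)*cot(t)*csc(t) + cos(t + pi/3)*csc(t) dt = sqrt(3)/(2*tan(t)) + C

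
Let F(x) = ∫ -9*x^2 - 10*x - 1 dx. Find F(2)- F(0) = -46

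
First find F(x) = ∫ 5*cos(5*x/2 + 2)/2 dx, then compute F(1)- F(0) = sin(9/2) - sin(2)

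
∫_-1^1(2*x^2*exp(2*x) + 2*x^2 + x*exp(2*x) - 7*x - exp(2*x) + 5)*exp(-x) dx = -8*exp(-1) + 8*E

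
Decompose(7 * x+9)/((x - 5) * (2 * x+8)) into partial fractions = 19/(18*(x + 4)) + 22/(9*(x - 5))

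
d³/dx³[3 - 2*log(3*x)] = -4/x^3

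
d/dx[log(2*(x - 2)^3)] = 3/(x - 2)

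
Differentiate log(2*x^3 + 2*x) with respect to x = (3*x^2 + 1)/(x^3 + x)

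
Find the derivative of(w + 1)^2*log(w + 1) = 2*w*log(w + 1) + w + 2*log(w + 1) + 1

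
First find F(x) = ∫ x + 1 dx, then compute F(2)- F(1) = 5/2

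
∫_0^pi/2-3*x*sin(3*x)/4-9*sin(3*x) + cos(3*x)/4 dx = -3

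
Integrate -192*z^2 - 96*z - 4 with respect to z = -64*z^3 - 48*z^2 - 4*z + C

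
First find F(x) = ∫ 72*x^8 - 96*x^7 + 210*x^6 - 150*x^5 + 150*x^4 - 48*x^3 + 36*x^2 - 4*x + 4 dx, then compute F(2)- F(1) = 4095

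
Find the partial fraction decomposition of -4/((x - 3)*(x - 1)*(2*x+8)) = -2/(35*(x + 4)) + 1/(5*(x - 1)) - 1/(7*(x - 3))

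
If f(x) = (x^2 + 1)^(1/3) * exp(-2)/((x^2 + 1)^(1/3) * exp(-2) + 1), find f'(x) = 2*x*exp(2)/(3*x^2*(x^2 + 1)^(1/3) + 6*x^2*exp(2) + 3*(x^2 + 1)^(2/3)*exp(4) + 3*(x^2 + 1)^(1/3) + 6*exp(2))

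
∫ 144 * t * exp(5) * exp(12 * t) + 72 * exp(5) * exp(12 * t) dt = (12*t + 5)*exp(12*t + 5) + C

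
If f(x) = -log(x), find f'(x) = -1/x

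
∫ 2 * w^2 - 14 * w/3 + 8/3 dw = 2*w^3/3 - 7*w^2/3 + 8*w/3 + C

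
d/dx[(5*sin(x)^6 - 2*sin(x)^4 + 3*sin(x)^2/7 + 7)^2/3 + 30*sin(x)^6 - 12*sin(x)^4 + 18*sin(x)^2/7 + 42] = 4*(25*sin(x)^10 - 50*sin(x)^8/3 + 116*sin(x)^6/21 + 554*sin(x)^4/7 - 3127*sin(x)^2/147 + 16/7)*sin(x)*cos(x)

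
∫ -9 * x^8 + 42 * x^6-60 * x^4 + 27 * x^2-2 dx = -x^9 + 6*x^7 - 12*x^5 + 9*x^3 - 2*x + C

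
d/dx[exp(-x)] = -exp(-x)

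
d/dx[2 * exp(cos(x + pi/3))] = -2*exp(cos(x + pi/3))*sin(x + pi/3)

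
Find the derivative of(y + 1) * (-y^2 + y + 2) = 3 - 3*y^2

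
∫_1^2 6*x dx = 9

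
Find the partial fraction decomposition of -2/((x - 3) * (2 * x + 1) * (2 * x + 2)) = 4/(7*(2*x + 1)) - 1/(4*(x + 1)) - 1/(28*(x - 3))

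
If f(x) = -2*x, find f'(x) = -2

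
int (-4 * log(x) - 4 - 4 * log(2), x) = -4*x*log(2*x) + C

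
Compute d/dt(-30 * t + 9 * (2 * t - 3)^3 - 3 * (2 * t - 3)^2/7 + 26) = 216*t^2 - 4560*t/7 + 3228/7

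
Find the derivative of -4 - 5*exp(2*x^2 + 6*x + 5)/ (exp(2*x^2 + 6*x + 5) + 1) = (-20*x*exp(2*x^2 + 6*x + 5) - 30*exp(2*x^2 + 6*x + 5))/(exp(10)*exp(12*x)*exp(4*x^2) + 2*exp(5)*exp(6*x)*exp(2*x^2) + 1)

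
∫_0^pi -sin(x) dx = -2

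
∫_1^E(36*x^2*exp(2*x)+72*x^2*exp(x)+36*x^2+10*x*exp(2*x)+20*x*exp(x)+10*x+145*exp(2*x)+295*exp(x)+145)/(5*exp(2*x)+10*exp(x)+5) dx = -162/5 - E/(1 + E) + exp(E)/(1 + exp(E)) + exp(2) + 12*exp(3)/5 + 29*E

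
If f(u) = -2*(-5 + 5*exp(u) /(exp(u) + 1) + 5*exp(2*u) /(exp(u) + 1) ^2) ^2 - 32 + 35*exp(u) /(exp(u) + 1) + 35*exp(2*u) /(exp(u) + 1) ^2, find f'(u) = (-195*exp(4*u) + 445*exp(3*u) + 575*exp(2*u) + 135*exp(u))/(exp(5*u) + 5*exp(4*u) + 10*exp(3*u) + 10*exp(2*u) + 5*exp(u) + 1)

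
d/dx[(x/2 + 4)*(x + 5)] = x + 13/2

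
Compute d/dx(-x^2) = -2*x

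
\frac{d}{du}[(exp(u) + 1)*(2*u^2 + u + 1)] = 2*u^2*exp(u) + 5*u*exp(u) + 4*u + 2*exp(u) + 1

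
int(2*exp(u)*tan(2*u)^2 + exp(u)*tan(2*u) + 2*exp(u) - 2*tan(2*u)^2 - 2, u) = (exp(u) - 1)*tan(2*u) + C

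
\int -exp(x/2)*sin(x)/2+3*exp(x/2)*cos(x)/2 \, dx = sqrt(2)*exp(x/2)*sin(x + pi/4) + C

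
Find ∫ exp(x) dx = exp(x) + C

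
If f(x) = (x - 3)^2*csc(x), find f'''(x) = (x^2*cos(x)/sin(x) - 6*x^2*cos(x)/sin(x)^3 - 6*x - 6*x*cos(x)/sin(x) + 12*x/sin(x)^2 + 36*x*cos(x)/sin(x)^3 + 18 + 3*cos(x)/sin(x) - 36/sin(x)^2 - 54*cos(x)/sin(x)^3)/sin(x)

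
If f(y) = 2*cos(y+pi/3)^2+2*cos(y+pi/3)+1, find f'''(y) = 2*sin(y + pi/3) + 8*cos(2*y + pi/6)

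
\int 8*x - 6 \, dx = 4*x^2 - 6*x + C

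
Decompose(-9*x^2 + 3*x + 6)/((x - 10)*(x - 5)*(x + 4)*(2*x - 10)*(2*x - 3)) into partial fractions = 78/(9163*(2*x - 3)) - 25/(4158*(x + 4)) + 4919/(66150*(x - 5)) + 34/(105*(x - 5)^2) - 216/(2975*(x - 10))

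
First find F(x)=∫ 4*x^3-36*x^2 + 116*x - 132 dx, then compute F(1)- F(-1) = -288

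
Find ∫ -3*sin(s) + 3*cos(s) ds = 3*sqrt(2)*sin(s + pi/4) + C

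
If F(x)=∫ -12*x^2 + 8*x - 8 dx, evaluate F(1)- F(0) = -8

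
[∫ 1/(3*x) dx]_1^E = 1/3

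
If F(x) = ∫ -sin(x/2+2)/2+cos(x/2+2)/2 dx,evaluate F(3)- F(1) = cos(7/2) - sin(5/2) + sin(7/2) - cos(5/2)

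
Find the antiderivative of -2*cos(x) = -2*sin(x) + C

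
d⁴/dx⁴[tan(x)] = 24*tan(x)^5 + 40*tan(x)^3 + 16*tan(x)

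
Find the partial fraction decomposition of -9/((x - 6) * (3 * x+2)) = 27/(20*(3*x + 2)) - 9/(20*(x - 6))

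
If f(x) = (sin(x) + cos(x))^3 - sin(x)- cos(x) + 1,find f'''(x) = -sqrt(2)*(27*sin(3*x + pi/4) + cos(x + pi/4))/2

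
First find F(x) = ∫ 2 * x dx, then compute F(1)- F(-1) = 0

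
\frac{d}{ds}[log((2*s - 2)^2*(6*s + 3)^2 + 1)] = (576*s^3 - 432*s^2 - 216*s + 72)/(144*s^4 - 144*s^3 - 108*s^2 + 72*s + 37)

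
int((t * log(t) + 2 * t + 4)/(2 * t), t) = (t + 4)*(log(t) + 1)/2 + C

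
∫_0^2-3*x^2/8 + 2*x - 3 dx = -3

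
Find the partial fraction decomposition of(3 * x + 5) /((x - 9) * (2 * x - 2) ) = -1/(2*(x - 1)) + 2/(x - 9)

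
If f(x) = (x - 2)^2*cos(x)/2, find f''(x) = -x^2*cos(x)/2 - 2*x*sin(x) + 2*x*cos(x) + 4*sin(x) - cos(x)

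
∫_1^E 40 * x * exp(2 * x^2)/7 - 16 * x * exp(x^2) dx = -8*exp(exp(2)) - 10*exp(2)/7 + 8*E + 10*exp(2*exp(2))/7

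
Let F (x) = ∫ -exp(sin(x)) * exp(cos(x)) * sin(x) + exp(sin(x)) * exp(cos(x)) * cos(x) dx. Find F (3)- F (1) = -exp(cos(1) + sin(1)) + exp(cos(3) + sin(3))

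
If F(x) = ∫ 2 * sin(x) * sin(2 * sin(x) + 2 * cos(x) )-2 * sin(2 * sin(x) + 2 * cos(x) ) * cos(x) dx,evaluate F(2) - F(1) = cos(2*cos(2) + 2*sin(2)) - cos(2*cos(1) + 2*sin(1))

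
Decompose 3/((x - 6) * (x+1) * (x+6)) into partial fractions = 1/(20*(x + 6)) - 3/(35*(x + 1)) + 1/(28*(x - 6))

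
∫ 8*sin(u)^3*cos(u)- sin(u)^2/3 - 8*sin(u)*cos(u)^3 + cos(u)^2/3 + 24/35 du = 24*u/35 + sin(2*u)/6 + cos(4*u)/2 + C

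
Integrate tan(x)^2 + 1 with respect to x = tan(x) + C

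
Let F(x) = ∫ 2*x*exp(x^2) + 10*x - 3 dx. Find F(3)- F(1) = -E + 34 + exp(9)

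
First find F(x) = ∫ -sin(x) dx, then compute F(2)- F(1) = -cos(1) + cos(2)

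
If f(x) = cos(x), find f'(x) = -sin(x)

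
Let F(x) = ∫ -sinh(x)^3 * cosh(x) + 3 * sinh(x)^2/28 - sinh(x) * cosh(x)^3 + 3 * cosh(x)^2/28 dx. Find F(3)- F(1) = -cosh(12)/16 - 3*sinh(2)/56 + cosh(4)/16 + 3*sinh(6)/56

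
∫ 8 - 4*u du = -2*u^2 + 8*u + C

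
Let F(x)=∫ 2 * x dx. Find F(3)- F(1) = 8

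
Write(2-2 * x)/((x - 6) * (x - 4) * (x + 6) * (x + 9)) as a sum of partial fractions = -4/(117*(x + 9)) + 7/(180*(x + 6)) + 3/(130*(x - 4)) - 1/(36*(x - 6))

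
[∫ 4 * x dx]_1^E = -2 + 2*exp(2)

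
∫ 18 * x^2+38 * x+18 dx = 6*x^3 + 19*x^2 + 18*x + C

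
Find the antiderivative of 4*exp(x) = 4*exp(x) + C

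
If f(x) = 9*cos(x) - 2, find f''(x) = -9*cos(x)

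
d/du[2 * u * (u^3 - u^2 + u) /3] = 8*u^3/3 - 2*u^2 + 4*u/3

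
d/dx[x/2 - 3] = 1/2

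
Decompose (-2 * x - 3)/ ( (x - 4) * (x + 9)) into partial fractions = -15/(13*(x + 9)) - 11/(13*(x - 4))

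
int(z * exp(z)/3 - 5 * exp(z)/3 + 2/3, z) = (z - 6)*(exp(z) + 2)/3 + C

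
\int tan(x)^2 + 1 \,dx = tan(x) + C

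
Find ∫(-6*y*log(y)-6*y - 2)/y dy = -2*(3*y + 1)*log(y) + C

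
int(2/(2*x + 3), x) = log(4*x + 6) + C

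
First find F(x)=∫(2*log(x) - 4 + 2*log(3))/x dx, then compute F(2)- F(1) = -(-2 + log(3))^2 + (-2 + log(6))^2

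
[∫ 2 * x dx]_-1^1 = 0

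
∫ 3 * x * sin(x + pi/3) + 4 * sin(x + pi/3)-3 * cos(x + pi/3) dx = (-3*x - 4)*cos(x + pi/3) + C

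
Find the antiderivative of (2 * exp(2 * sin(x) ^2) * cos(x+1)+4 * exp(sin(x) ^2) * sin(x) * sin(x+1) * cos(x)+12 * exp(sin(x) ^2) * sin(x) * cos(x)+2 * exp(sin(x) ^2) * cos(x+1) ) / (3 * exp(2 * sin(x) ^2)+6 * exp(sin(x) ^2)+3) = 2*(sin(x + 1) + 3)*exp(sin(x)^2)/(3*(exp(sin(x)^2) + 1)) + C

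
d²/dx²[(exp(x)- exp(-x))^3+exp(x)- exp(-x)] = (9*exp(6*x) - 2*exp(4*x) + 2*exp(2*x) - 9)*exp(-3*x)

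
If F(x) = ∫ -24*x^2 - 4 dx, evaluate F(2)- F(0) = -72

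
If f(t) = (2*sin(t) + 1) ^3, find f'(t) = 6*(2*sin(t) + 1)^2*cos(t)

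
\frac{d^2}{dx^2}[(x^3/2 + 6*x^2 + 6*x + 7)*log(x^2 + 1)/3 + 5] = (3*x^5*log(x^2 + 1) + 5*x^5 + 12*x^4*log(x^2 + 1) + 36*x^4 + 6*x^3*log(x^2 + 1) + 19*x^3 + 24*x^2*log(x^2 + 1) + 46*x^2 + 3*x*log(x^2 + 1) + 36*x + 12*log(x^2 + 1) + 14)/(3*x^4 + 6*x^2 + 3)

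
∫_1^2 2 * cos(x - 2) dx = 2*sin(1)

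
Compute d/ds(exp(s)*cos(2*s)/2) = (-sin(2*s) + cos(2*s)/2)*exp(s)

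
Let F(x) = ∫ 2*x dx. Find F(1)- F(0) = 1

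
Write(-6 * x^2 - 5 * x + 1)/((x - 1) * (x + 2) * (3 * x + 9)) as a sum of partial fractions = -19/(6*(x + 3)) + 13/(9*(x + 2)) - 5/(18*(x - 1))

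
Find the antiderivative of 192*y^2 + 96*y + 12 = 64*y^3 + 48*y^2 + 12*y + C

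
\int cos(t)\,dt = sin(t) + C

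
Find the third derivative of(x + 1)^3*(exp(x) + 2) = x^3*exp(x) + 12*x^2*exp(x) + 39*x*exp(x) + 34*exp(x) + 12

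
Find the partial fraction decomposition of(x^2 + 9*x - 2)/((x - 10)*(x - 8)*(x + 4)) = -11/(84*(x + 4)) - 67/(12*(x - 8)) + 47/(7*(x - 10))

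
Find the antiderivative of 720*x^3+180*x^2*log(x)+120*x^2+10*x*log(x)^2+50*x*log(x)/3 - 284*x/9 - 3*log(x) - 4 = x*(5*x*(18*x + 3*log(x) + 1)^2 - 162*x - 27*log(x) - 9)/9 + C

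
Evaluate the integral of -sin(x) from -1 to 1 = 0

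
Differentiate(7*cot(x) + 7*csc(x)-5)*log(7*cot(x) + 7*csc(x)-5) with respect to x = -7*(log(-5 + 7/tan(x) + 7/sin(x))*cos(x) + log(-5 + 7/tan(x) + 7/sin(x)) + cos(x) + 1)/sin(x)^2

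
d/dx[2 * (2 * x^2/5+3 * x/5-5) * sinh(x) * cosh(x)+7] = 4*x^2*cosh(2*x)/5 + 4*x*sinh(2*x)/5 + 6*x*cosh(2*x)/5 + 3*sinh(2*x)/5 - 10*cosh(2*x)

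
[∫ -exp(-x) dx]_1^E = -exp(-1) + exp(-E)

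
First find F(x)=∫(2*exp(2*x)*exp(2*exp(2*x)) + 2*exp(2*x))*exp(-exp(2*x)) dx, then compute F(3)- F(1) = -exp(exp(2)) - exp(-exp(6)) + exp(-exp(2)) + exp(exp(6))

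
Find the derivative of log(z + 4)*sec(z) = (z*log(z + 4)*tan(z)*sec(z) + 4*log(z + 4)*tan(z)*sec(z) + sec(z))/(z + 4)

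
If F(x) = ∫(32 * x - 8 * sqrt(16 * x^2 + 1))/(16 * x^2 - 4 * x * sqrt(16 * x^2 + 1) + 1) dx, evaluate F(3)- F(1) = 2*log(-12 + sqrt(145)) - 2*log(-4 + sqrt(17))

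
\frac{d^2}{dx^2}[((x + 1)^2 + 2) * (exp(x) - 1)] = x^2*exp(x) + 6*x*exp(x) + 9*exp(x) - 2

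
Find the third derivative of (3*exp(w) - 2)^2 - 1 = 72*exp(2*w) - 12*exp(w)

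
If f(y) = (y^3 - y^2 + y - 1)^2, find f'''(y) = 120*y^3 - 120*y^2 + 72*y - 24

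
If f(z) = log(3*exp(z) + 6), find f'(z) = exp(z)/(exp(z) + 2)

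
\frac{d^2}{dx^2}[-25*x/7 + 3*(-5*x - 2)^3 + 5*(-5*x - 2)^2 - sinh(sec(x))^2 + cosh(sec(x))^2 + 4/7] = -2250*x - 650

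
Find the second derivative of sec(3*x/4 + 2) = 9*tan(3*x/4 + 2)^2*sec(3*x/4 + 2)/8 + 9*sec(3*x/4 + 2)/16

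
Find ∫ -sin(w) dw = cos(w) + C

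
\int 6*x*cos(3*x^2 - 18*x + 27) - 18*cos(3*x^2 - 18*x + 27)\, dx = sin(3*(x - 3)^2) + C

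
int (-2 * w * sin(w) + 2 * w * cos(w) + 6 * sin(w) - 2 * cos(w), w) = 2*sqrt(2)*(w - 2)*sin(w + pi/4) + C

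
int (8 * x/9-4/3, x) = 4*x^2/9 - 4*x/3 + C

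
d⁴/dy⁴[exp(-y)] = exp(-y)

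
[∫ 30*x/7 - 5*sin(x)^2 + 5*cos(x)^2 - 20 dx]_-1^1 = -40 + 5*sin(2)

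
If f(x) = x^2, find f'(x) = 2*x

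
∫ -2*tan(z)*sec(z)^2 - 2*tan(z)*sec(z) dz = -(cos(z) + 1)^2/cos(z)^2 + C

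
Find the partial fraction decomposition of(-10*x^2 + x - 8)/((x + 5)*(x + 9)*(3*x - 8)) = -688/(805*(3*x - 8)) - 827/(140*(x + 9)) + 263/(92*(x + 5))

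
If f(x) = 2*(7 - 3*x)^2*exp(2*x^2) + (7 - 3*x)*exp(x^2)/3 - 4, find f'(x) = 72*x^3*exp(2*x^2) - 336*x^2*exp(2*x^2) - 2*x^2*exp(x^2) + 428*x*exp(2*x^2) + 14*x*exp(x^2)/3 - 84*exp(2*x^2) - exp(x^2)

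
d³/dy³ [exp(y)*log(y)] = (y^3*exp(y)*log(y) + 3*y^2*exp(y) - 3*y*exp(y) + 2*exp(y))/y^3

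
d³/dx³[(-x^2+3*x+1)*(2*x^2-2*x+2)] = 48 - 48*x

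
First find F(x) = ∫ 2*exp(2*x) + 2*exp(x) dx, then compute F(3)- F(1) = -(1 + E)^2 + (1 + exp(3))^2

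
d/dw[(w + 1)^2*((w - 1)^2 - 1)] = 4*w^3 - 6*w - 2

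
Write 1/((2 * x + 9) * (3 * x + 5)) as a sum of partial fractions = 3/(17*(3*x + 5)) - 2/(17*(2*x + 9))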